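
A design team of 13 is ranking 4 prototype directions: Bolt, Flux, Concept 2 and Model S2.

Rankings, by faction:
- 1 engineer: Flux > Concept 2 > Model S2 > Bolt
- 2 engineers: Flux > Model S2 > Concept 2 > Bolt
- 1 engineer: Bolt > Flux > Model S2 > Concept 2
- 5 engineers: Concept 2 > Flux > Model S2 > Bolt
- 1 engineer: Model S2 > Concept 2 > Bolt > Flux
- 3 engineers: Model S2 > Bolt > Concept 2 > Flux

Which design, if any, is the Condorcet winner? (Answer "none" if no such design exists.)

none

Check each pair by majority over 13 ballots:
Bolt vs Flux: Bolt is ranked higher on 1+1+3 = 5 ballots, Flux on 8. Flux wins 8–5.
Bolt vs Concept 2: 4 to 9, Concept 2.
Bolt vs Model S2: 1 for Bolt, 12 for Model S2 — Model S2 by 12–1.
Flux vs Concept 2: Flux is ranked higher on 1+2+1 = 4 ballots, Concept 2 on 9. Concept 2 wins 9–4.
Flux vs Model S2: Flux preferred on 1+2+1+5 = 9 ballots; Flux wins 9–4.
Concept 2 vs Model S2: 1+5 = 6 for Concept 2, 7 for Model S2 — Model S2 by 7–6.
Every design loses at least once (Bolt loses to Flux; Flux loses to Concept 2; Concept 2 loses to Model S2; Model S2 loses to Flux). The majority relation contains the cycle Flux → Model S2 → Concept 2 → Flux, so there is no Condorcet winner.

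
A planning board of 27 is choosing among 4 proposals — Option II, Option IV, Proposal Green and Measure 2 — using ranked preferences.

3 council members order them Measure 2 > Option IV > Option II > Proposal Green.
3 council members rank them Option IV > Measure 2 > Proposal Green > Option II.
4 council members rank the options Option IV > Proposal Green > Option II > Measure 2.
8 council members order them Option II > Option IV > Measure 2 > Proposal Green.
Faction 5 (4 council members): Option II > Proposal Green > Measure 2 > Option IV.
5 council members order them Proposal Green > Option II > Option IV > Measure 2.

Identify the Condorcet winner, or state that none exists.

Pairwise majorities:
Option II vs Option IV: Option II preferred on 8+4+5 = 17 ballots; Option II wins 17–10.
Option II vs Proposal Green: Option II preferred on 3+8+4 = 15 ballots; Option II wins 15–12.
Option II vs Measure 2: Option II is ranked higher on 4+8+4+5 = 21 ballots, Measure 2 on 6. Option II wins 21–6.
Option IV vs Proposal Green: Option IV preferred on 3+3+4+8 = 18 ballots; Option IV wins 18–9.
Option IV vs Measure 2: 3+4+8+5 = 20 for Option IV, 7 for Measure 2 — Option IV by 20–7.
Proposal Green vs Measure 2: 4+4+5 = 13 for Proposal Green, 14 for Measure 2 — Measure 2 by 14–13.
Option II beats each of Option IV, Proposal Green, Measure 2 — Option II is the Condorcet winner.

Option II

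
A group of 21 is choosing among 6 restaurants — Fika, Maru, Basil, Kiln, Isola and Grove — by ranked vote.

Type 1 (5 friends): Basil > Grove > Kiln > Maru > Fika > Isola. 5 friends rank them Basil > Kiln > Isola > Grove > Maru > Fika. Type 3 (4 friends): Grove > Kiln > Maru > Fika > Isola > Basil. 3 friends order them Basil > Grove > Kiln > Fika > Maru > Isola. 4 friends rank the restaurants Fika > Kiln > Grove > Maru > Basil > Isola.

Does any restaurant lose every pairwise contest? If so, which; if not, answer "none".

Isola

Head-to-head results (21 friends):
Fika vs Maru: Fika is ranked higher on 3+4 = 7 ballots, Maru on 14. Maru wins 14–7.
Fika vs Basil: 4+4 = 8 for Fika, 13 for Basil — Basil by 13–8.
Fika vs Kiln: 4 to 17, Kiln.
Fika vs Isola: Fika preferred on 5+4+3+4 = 16 ballots; Fika wins 16–5.
Fika vs Grove: 4 for Fika, 17 for Grove — Grove by 17–4.
Maru vs Basil: 8 to 13, Basil.
Maru vs Kiln: 0 to 21, Kiln.
Maru vs Isola: 16 to 5, Maru.
Maru–Grove: Grove 21–0.
Basil vs Kiln: Basil preferred on 5+5+3 = 13 ballots; Basil wins 13–8.
Basil vs Isola: Basil is ranked higher on 5+5+3+4 = 17 ballots, Isola on 4. Basil wins 17–4.
Basil vs Grove: 13 to 8, Basil.
Kiln vs Isola: Kiln, 21–0.
Kiln vs Grove: Grove wins 12–9.
Isola vs Grove: 5 for Isola, 16 for Grove — Grove by 16–5.
Isola loses to every other restaurant — it is the Condorcet loser.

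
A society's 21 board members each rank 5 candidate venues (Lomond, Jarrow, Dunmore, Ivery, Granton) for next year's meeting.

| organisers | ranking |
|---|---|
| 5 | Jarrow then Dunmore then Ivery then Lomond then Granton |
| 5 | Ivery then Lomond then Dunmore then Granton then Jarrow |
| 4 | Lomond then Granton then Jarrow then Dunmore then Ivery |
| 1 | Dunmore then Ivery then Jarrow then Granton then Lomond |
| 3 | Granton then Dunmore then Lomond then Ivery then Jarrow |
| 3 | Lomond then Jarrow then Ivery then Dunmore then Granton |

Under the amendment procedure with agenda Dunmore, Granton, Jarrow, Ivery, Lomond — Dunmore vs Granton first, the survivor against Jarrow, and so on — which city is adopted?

Round 1: Dunmore vs Granton — 14–7, Dunmore advances.
Round 2: Dunmore vs Jarrow — 9–12, Jarrow advances.
Round 3: Jarrow vs Ivery — 12–9, Jarrow advances.
Round 4: Jarrow vs Lomond — 6–15, Lomond advances.
Lomond survives the agenda.

Lomond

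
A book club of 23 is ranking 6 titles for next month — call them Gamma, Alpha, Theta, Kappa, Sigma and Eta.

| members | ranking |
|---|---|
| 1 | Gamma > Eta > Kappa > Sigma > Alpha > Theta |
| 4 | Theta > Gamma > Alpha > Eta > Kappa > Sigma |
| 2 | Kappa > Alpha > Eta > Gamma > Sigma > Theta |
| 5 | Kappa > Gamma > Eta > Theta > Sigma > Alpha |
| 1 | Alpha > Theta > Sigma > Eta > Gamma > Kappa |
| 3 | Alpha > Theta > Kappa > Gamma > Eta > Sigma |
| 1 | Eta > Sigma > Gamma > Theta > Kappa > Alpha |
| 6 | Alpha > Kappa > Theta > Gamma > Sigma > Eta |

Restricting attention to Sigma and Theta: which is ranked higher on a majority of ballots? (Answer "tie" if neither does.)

Ballots ranking Sigma above Theta: 1 + 2 + 1 = 4.
Ballots ranking Theta above Sigma: 23 − 4 = 19.
Theta wins the head-to-head 19–4.

Theta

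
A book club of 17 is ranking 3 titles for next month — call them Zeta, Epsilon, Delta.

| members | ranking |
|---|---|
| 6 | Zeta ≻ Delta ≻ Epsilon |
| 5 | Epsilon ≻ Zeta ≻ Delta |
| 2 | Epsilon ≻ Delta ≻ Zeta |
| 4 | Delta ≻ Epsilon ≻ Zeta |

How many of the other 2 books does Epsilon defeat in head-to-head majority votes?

Epsilon against each rival (17 members):
Epsilon vs Zeta: Epsilon wins 11–6.
Epsilon vs Delta: Delta wins 10–7.
Epsilon beats Zeta; loses to Delta — 1 pairwise win.

1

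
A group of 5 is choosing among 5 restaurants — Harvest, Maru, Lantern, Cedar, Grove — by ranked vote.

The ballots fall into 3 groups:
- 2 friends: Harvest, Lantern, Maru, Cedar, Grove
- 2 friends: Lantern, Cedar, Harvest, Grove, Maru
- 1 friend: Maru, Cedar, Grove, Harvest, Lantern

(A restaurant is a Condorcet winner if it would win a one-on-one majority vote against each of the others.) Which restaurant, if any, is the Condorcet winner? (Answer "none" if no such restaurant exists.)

Pairwise majorities:
Harvest vs Maru: Harvest wins 4–1.
Harvest–Lantern: Harvest 3–2.
Harvest vs Cedar: Cedar wins 3–2.
Harvest vs Grove: 4 to 1, Harvest.
Maru vs Lantern: Lantern wins 4–1.
Maru vs Cedar: Maru preferred on 2+1 = 3 ballots; Maru wins 3–2.
Maru–Grove: Maru 3–2.
Lantern vs Cedar: Lantern, 4–1.
Lantern vs Grove: Lantern wins 4–1.
Cedar vs Grove: Cedar, 5–0.
No restaurant is unbeaten: Harvest loses to Cedar; Maru loses to Harvest; Lantern loses to Harvest; Cedar loses to Maru; Grove loses to Harvest. In particular Harvest beats Maru beats Cedar beats Harvest is a majority cycle — no Condorcet winner exists.

none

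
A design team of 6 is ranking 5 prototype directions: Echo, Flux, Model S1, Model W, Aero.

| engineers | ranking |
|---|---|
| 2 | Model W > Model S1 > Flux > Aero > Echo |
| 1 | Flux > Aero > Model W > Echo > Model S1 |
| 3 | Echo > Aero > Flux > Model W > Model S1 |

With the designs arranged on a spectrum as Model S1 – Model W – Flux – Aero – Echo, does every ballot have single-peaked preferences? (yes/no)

Axis positions: Model S1=1, Model W=2, Flux=3, Aero=4, Echo=5.
Group 1 (peak Model W at position 2): ranking walks positions 2-1-3-4-5, expanding outward from the peak — single-peaked.
Group 2 (peak Flux at position 3): ranking walks positions 3-4-2-5-1, expanding outward from the peak — single-peaked.
Group 3 (peak Echo at position 5): ranking walks positions 5-4-3-2-1, expanding outward from the peak — single-peaked.
Every ranking is single-peaked on this axis.

yes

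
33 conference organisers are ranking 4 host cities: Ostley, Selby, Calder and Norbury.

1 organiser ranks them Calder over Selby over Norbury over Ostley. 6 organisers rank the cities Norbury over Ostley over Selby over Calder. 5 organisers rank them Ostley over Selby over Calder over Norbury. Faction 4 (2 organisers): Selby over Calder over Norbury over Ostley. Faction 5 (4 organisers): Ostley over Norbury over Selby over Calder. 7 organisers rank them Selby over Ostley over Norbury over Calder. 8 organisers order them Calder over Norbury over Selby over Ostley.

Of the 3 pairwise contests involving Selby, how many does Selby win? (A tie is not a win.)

2

Selby against each rival (33 organisers):
Selby vs Ostley: Selby, 18–15.
Selby vs Calder: 6+5+2+4+7 = 24 for Selby, 9 for Calder — Selby by 24–9.
Selby–Norbury: Norbury 18–15.
Selby beats Ostley, Calder; loses to Norbury — 2 pairwise wins.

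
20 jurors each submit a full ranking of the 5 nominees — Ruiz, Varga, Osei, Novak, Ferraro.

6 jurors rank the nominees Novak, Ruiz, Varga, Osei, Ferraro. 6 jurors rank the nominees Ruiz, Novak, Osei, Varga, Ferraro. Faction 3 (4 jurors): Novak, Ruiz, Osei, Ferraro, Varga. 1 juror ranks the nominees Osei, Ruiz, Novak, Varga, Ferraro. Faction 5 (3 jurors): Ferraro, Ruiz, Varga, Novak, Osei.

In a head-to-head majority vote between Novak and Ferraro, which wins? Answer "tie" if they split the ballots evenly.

Novak

Ballots ranking Novak above Ferraro: 6 + 6 + 4 + 1 = 17.
Ballots ranking Ferraro above Novak: 20 − 17 = 3.
Novak wins the head-to-head 17–3.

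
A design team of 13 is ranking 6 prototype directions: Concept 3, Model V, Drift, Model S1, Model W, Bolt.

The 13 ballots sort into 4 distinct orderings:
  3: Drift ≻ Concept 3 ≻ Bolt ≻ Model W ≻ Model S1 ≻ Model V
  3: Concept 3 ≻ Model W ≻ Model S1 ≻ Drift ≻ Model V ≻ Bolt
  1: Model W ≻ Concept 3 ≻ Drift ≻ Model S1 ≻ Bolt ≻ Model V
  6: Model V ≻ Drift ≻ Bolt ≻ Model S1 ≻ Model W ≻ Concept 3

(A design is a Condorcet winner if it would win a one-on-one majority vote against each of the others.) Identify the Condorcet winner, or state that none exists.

Drift

Pairwise majorities:
Concept 3 vs Model V: Concept 3 wins 7–6.
Concept 3 vs Drift: Drift, 9–4.
Concept 3 vs Model S1: Concept 3 wins 7–6.
Concept 3 vs Model W: Model W, 7–6.
Concept 3–Bolt: Concept 3 7–6.
Model V vs Drift: Drift wins 7–6.
Model V vs Model S1: Model S1, 7–6.
Model V vs Model W: Model W wins 7–6.
Model V vs Bolt: Model V, 9–4.
Drift–Model S1: Drift 10–3.
Drift vs Model W: Drift wins 9–4.
Drift vs Bolt: Drift, 13–0.
Model S1 vs Model W: Model W wins 7–6.
Model S1 vs Bolt: Bolt, 9–4.
Model W vs Bolt: Bolt, 9–4.
Only Drift has no losses; Drift is the Condorcet winner.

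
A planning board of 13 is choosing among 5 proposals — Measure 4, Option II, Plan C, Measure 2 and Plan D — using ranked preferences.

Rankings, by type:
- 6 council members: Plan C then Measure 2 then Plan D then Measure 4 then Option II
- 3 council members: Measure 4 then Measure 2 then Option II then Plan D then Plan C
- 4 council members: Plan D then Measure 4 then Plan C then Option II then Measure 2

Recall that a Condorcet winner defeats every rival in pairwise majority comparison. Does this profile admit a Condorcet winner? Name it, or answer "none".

Check each pair by majority over 13 ballots:
Measure 4 vs Option II: 6+3+4 = 13 for Measure 4, 0 for Option II — Measure 4 by 13–0.
Measure 4 vs Plan C: Measure 4, 7–6.
Measure 4 vs Measure 2: Measure 4, 7–6.
Measure 4 vs Plan D: Measure 4 is ranked higher on 3 ballots, Plan D on 10. Plan D wins 10–3.
Option II vs Plan C: Plan C wins 10–3.
Option II–Measure 2: Measure 2 9–4.
Option II–Plan D: Plan D 10–3.
Plan C–Measure 2: Plan C 10–3.
Plan C vs Plan D: Plan D, 7–6.
Measure 2–Plan D: Measure 2 9–4.
Every option loses at least once (Measure 4 loses to Plan D; Option II loses to Measure 4; Plan C loses to Measure 4; Measure 2 loses to Measure 4; Plan D loses to Measure 2). The majority relation contains the cycle Measure 4 → Measure 2 → Plan D → Measure 4, so there is no Condorcet winner.

none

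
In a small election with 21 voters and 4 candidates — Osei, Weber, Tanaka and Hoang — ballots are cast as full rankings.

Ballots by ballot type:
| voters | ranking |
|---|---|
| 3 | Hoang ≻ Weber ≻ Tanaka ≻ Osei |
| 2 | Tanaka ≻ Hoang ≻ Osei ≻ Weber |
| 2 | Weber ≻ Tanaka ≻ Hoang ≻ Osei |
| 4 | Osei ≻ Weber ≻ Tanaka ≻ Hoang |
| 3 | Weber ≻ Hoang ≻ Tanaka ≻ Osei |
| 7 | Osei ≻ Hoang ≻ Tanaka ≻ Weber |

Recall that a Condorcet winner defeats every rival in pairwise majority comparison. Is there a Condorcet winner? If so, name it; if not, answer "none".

Osei

Pairwise majorities:
Osei vs Weber: Osei wins 13–8.
Osei vs Tanaka: Osei, 11–10.
Osei vs Hoang: Osei, 11–10.
Weber vs Tanaka: Weber, 12–9.
Weber vs Hoang: Hoang, 12–9.
Tanaka–Hoang: Hoang 13–8.
Only Osei has no losses; Osei is the Condorcet winner.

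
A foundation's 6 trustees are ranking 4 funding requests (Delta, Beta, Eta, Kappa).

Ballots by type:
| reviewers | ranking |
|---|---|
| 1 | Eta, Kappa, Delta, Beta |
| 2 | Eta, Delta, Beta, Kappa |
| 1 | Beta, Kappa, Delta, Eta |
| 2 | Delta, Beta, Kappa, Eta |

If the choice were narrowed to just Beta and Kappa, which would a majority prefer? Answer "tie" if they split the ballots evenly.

Beta

Ballots ranking Beta above Kappa: 2 + 1 + 2 = 5.
Ballots ranking Kappa above Beta: 6 − 5 = 1.
Beta wins the head-to-head 5–1.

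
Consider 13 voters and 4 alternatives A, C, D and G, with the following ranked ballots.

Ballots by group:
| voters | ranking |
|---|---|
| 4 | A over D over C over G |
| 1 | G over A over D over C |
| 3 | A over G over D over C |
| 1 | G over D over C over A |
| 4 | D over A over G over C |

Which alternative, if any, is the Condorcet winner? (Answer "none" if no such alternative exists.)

Head-to-head results (13 voters):
A vs C: 4+1+3+4 = 12 for A, 1 for C — A by 12–1.
A vs D: 4+1+3 = 8 for A, 5 for D — A by 8–5.
A vs G: 11 to 2, A.
C vs D: 0 to 13, D.
C vs G: C is ranked higher on 4 ballots, G on 9. G wins 9–4.
D vs G: D is ranked higher on 4+4 = 8 ballots, G on 5. D wins 8–5.
A beats each of C, D, G — A is the Condorcet winner.

A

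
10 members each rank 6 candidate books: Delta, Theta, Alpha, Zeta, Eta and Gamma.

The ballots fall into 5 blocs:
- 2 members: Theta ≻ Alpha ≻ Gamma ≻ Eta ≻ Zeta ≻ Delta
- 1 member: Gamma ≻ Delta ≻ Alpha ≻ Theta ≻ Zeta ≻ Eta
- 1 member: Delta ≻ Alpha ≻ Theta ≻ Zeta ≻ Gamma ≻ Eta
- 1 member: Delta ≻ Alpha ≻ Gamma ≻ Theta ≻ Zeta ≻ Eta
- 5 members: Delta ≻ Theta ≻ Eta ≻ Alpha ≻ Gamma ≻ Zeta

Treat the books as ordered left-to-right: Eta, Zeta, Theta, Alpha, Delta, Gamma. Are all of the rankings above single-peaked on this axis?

no

Axis positions: Eta=1, Zeta=2, Theta=3, Alpha=4, Delta=5, Gamma=6.
Bloc 1: ranking walks positions 3-4-6-1-2-5; Gamma is ranked above Delta even though Delta lies between Gamma and the peak Theta on the axis — preferences dip and rise again. Not single-peaked.
Bloc 2 (peak Gamma at position 6): ranking walks positions 6-5-4-3-2-1, expanding outward from the peak — single-peaked.
Bloc 3 (peak Delta at position 5): ranking walks positions 5-4-3-2-6-1, expanding outward from the peak — single-peaked.
Bloc 4 (peak Delta at position 5): ranking walks positions 5-4-6-3-2-1, expanding outward from the peak — single-peaked.
Bloc 5: ranking walks positions 5-3-1-4-6-2; Theta is ranked above Alpha even though Alpha lies between Theta and the peak Delta on the axis — preferences dip and rise again. Not single-peaked.
Bloc 1 violates single-peakedness, so the profile is not single-peaked on this axis.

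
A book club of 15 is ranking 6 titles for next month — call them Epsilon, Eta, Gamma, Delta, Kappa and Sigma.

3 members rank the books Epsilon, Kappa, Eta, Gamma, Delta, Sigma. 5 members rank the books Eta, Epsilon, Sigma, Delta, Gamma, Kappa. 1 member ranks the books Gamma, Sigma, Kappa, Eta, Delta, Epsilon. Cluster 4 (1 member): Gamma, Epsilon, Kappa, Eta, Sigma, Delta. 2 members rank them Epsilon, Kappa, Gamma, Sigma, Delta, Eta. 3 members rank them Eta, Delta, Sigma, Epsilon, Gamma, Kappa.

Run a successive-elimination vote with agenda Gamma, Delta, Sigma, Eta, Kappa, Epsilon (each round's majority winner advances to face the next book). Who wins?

Eta

Round 1: Gamma vs Delta — 7–8, Delta advances.
Round 2: Delta vs Sigma — 6–9, Sigma advances.
Round 3: Sigma vs Eta — 3–12, Eta advances.
Round 4: Eta vs Kappa — 8–7, Eta advances.
Round 5: Eta vs Epsilon — 9–6, Eta advances.
The agenda winner is Eta.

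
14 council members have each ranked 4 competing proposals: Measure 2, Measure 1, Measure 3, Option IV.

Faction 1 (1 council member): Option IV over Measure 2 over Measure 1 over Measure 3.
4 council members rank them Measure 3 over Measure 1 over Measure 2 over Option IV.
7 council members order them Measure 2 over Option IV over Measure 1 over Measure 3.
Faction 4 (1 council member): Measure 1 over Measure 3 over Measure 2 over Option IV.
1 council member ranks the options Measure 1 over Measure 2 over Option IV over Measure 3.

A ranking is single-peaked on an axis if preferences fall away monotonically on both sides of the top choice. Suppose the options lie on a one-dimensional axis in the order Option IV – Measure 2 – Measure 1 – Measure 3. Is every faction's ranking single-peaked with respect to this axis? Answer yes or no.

yes

Axis positions: Option IV=1, Measure 2=2, Measure 1=3, Measure 3=4.
Faction 1 (peak Option IV at position 1): ranking walks positions 1-2-3-4, expanding outward from the peak — single-peaked.
Faction 2 (peak Measure 3 at position 4): ranking walks positions 4-3-2-1, expanding outward from the peak — single-peaked.
Faction 3 (peak Measure 2 at position 2): ranking walks positions 2-1-3-4, expanding outward from the peak — single-peaked.
Faction 4 (peak Measure 1 at position 3): ranking walks positions 3-4-2-1, expanding outward from the peak — single-peaked.
Faction 5 (peak Measure 1 at position 3): ranking walks positions 3-2-1-4, expanding outward from the peak — single-peaked.
Every ranking is single-peaked on this axis.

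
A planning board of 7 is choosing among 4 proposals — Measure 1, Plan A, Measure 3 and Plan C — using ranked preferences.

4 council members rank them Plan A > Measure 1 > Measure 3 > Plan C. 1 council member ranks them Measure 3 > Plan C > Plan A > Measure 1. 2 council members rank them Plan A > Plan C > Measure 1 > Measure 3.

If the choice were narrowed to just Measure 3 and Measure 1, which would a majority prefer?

Ballots ranking Measure 3 above Measure 1: 1.
Ballots ranking Measure 1 above Measure 3: 7 − 1 = 6.
Measure 1 wins the head-to-head 6–1.

Measure 1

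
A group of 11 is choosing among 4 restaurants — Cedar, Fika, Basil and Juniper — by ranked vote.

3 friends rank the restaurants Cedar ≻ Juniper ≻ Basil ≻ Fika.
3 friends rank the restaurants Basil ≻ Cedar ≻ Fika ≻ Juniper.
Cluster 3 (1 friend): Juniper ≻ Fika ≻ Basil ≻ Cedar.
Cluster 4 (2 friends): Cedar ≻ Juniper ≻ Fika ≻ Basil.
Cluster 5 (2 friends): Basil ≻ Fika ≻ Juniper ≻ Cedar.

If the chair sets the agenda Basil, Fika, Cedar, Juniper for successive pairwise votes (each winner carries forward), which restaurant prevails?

Round 1: Basil vs Fika — 8–3, Basil advances.
Round 2: Basil vs Cedar — 6–5, Basil advances.
Round 3: Basil vs Juniper — 5–6, Juniper advances.
Juniper survives the agenda.

Juniper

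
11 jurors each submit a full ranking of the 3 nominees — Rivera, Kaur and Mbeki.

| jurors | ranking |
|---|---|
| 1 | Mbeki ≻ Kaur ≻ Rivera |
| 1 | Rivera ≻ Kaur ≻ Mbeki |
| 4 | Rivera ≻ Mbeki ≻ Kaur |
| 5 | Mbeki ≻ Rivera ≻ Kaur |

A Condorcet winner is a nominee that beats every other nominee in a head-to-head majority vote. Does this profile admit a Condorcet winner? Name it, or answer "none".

Pairwise majorities:
Rivera vs Kaur: Rivera, 10–1.
Rivera–Mbeki: Mbeki 6–5.
Kaur vs Mbeki: 1 to 10, Mbeki.
Mbeki defeats every rival head-to-head and is the Condorcet winner.

Mbeki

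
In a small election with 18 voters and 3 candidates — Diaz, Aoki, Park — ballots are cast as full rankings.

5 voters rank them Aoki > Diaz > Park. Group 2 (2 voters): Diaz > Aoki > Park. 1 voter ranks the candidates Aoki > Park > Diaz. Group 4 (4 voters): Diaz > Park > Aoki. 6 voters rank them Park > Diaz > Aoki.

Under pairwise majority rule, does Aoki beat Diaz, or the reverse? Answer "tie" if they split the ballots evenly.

Diaz

Ballots ranking Aoki above Diaz: 5 + 1 = 6.
Ballots ranking Diaz above Aoki: 18 − 6 = 12.
Diaz wins the head-to-head 12–6.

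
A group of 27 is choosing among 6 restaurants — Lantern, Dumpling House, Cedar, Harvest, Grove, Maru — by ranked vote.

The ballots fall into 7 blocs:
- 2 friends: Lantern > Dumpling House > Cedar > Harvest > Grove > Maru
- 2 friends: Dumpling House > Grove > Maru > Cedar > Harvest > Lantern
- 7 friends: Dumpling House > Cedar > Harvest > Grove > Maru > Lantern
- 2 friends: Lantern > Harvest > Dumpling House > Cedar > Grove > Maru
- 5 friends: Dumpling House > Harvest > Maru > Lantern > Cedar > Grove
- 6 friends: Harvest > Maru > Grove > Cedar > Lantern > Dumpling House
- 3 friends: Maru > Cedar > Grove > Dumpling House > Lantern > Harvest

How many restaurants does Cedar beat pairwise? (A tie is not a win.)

Cedar against each rival (27 friends):
Cedar vs Lantern: Cedar preferred on 2+7+6+3 = 18 ballots; Cedar wins 18–9.
Cedar–Dumpling House: Dumpling House 18–9.
Cedar–Harvest: Cedar 14–13.
Cedar–Grove: Cedar 19–8.
Cedar vs Maru: 2+7+2 = 11 for Cedar, 16 for Maru — Maru by 16–11.
Cedar beats Lantern, Harvest, Grove; loses to Dumpling House, Maru — 3 pairwise wins.

3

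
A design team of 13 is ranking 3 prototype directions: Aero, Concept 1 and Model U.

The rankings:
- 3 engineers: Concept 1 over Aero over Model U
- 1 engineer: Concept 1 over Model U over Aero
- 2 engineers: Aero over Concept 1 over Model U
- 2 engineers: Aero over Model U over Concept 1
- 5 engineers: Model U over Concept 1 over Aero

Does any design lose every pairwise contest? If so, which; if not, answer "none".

none

Head-to-head results (13 engineers):
Aero vs Concept 1: Concept 1, 9–4.
Aero–Model U: Aero 7–6.
Concept 1 vs Model U: Model U, 7–6.
Every design wins at least one matchup (Aero beats Model U; Concept 1 beats Aero; Model U beats Concept 1), so there is no Condorcet loser.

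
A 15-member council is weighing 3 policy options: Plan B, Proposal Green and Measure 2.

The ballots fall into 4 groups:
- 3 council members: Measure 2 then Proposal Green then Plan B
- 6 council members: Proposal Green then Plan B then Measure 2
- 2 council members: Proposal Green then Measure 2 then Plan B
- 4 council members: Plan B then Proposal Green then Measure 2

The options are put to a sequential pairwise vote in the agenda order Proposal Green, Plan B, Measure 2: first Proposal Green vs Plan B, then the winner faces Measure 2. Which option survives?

Proposal Green

Round 1: Proposal Green vs Plan B — 11–4, Proposal Green advances.
Round 2: Proposal Green vs Measure 2 — 12–3, Proposal Green advances.
The agenda winner is Proposal Green.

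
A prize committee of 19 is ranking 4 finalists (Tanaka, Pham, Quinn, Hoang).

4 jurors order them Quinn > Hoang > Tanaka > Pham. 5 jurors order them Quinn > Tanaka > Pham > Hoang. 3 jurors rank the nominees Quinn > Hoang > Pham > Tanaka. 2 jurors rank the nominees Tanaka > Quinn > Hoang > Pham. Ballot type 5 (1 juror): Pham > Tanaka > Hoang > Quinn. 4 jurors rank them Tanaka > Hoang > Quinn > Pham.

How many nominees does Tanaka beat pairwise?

Tanaka against each rival (19 jurors):
Tanaka–Pham: Tanaka 15–4.
Tanaka vs Quinn: Quinn, 12–7.
Tanaka vs Hoang: Tanaka, 12–7.
Tanaka beats Pham, Hoang; loses to Quinn — 2 pairwise wins.

2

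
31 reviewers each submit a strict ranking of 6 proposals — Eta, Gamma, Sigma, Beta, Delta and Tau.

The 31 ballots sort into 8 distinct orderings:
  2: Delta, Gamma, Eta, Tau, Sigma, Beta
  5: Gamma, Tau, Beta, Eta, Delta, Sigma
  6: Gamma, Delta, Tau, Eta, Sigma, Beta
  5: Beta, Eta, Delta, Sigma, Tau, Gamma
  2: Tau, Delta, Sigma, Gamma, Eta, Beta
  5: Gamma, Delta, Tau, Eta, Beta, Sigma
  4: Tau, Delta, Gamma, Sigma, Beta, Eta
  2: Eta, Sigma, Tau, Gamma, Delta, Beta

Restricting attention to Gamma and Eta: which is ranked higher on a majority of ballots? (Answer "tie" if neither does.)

Gamma

Ballots ranking Gamma above Eta: 2 + 5 + 6 + 2 + 5 + 4 = 24.
Ballots ranking Eta above Gamma: 31 − 24 = 7.
Gamma wins the head-to-head 24–7.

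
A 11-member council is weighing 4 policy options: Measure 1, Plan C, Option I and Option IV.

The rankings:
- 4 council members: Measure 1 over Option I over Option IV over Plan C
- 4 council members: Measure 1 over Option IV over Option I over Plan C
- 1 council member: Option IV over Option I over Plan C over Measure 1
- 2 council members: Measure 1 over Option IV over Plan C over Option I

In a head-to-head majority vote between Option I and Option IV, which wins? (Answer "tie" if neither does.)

Ballots ranking Option I above Option IV: 4.
Ballots ranking Option IV above Option I: 11 − 4 = 7.
Option IV wins the head-to-head 7–4.

Option IV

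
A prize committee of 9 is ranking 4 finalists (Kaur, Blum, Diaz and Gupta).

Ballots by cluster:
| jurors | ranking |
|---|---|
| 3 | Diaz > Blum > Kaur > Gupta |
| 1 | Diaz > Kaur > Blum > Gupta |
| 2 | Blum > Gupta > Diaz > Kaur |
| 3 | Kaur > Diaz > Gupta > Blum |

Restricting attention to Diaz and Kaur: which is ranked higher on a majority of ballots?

Ballots ranking Diaz above Kaur: 3 + 1 + 2 = 6.
Ballots ranking Kaur above Diaz: 9 − 6 = 3.
Diaz wins the head-to-head 6–3.

Diaz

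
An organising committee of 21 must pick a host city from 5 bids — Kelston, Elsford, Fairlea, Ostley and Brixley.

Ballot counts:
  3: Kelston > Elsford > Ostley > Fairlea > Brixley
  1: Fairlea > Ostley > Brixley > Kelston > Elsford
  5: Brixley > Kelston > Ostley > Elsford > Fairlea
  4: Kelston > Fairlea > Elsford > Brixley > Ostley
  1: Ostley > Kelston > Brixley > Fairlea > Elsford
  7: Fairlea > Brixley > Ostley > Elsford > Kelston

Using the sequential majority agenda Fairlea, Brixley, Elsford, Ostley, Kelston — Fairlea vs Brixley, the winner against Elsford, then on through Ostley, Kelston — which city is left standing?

Kelston

Round 1: Fairlea vs Brixley — 15–6, Fairlea advances.
Round 2: Fairlea vs Elsford — 13–8, Fairlea advances.
Round 3: Fairlea vs Ostley — 12–9, Fairlea advances.
Round 4: Fairlea vs Kelston — 8–13, Kelston advances.
The agenda winner is Kelston.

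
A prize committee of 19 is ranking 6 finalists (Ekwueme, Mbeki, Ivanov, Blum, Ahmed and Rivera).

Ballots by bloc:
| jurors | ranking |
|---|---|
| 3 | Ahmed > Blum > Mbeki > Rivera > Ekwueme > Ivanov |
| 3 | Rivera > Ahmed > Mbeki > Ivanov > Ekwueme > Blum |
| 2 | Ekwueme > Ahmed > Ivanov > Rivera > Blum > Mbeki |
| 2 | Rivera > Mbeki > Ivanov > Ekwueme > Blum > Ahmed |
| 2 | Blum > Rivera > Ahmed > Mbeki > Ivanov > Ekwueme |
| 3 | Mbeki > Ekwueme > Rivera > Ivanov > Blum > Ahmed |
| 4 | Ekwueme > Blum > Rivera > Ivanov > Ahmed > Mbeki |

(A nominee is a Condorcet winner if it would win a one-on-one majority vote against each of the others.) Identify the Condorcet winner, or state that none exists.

Rivera

Head-to-head results (19 jurors):
Ekwueme vs Mbeki: Ekwueme preferred on 2+4 = 6 ballots; Mbeki wins 13–6.
Ekwueme vs Ivanov: 3+2+3+4 = 12 for Ekwueme, 7 for Ivanov — Ekwueme by 12–7.
Ekwueme vs Blum: 14 to 5, Ekwueme.
Ekwueme–Ahmed: Ekwueme 11–8.
Ekwueme vs Rivera: 9 to 10, Rivera.
Mbeki vs Ivanov: Mbeki wins 13–6.
Mbeki–Blum: Blum 11–8.
Mbeki–Ahmed: Ahmed 14–5.
Mbeki vs Rivera: Rivera wins 13–6.
Ivanov–Blum: Ivanov 10–9.
Ivanov vs Ahmed: 9 to 10, Ahmed.
Ivanov vs Rivera: Ivanov preferred on 2 ballots; Rivera wins 17–2.
Blum–Ahmed: Blum 11–8.
Blum vs Rivera: Blum is ranked higher on 3+2+4 = 9 ballots, Rivera on 10. Rivera wins 10–9.
Ahmed vs Rivera: Ahmed preferred on 3+2 = 5 ballots; Rivera wins 14–5.
Rivera wins every pairwise contest, so Rivera is the Condorcet winner.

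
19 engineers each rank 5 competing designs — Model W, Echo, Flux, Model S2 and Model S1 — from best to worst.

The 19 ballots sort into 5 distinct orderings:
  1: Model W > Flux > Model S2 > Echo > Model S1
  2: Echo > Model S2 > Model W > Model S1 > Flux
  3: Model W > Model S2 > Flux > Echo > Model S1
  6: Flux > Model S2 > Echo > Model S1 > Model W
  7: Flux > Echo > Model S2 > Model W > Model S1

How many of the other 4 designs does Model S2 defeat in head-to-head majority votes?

3

Model S2 against each rival (19 engineers):
Model S2–Model W: Model S2 15–4.
Model S2–Echo: Model S2 10–9.
Model S2 vs Flux: Model S2 is ranked higher on 2+3 = 5 ballots, Flux on 14. Flux wins 14–5.
Model S2 vs Model S1: 1+2+3+6+7 = 19 for Model S2, 0 for Model S1 — Model S2 by 19–0.
Model S2 beats Model W, Echo, Model S1; loses to Flux — 3 pairwise wins.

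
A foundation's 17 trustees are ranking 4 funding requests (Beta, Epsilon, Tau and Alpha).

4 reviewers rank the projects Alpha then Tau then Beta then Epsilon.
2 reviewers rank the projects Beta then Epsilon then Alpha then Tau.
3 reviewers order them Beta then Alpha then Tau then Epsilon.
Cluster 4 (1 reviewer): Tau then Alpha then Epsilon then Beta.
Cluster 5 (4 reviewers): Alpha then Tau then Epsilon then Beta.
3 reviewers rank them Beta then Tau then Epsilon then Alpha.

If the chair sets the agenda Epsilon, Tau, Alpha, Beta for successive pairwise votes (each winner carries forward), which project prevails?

Alpha

Round 1: Epsilon vs Tau — 2–15, Tau advances.
Round 2: Tau vs Alpha — 4–13, Alpha advances.
Round 3: Alpha vs Beta — 9–8, Alpha advances.
The agenda winner is Alpha.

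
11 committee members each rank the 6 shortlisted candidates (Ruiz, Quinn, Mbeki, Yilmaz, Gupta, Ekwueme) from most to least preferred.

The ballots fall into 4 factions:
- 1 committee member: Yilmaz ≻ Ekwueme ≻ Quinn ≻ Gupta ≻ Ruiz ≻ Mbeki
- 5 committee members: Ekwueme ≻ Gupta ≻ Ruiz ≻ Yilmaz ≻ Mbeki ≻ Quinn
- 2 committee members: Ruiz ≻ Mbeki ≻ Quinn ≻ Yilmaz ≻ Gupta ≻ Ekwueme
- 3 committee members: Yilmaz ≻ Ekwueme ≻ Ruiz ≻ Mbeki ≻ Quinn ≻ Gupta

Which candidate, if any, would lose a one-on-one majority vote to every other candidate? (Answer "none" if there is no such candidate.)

Head-to-head results (11 committee members):
Ruiz vs Quinn: Ruiz preferred on 5+2+3 = 10 ballots; Ruiz wins 10–1.
Ruiz vs Mbeki: 11 to 0, Ruiz.
Ruiz vs Yilmaz: 7 to 4, Ruiz.
Ruiz vs Gupta: 2+3 = 5 for Ruiz, 6 for Gupta — Gupta by 6–5.
Ruiz vs Ekwueme: Ekwueme, 9–2.
Quinn vs Mbeki: Quinn is ranked higher on 1 ballot, Mbeki on 10. Mbeki wins 10–1.
Quinn vs Yilmaz: 2 to 9, Yilmaz.
Quinn–Gupta: Quinn 6–5.
Quinn vs Ekwueme: Ekwueme wins 9–2.
Mbeki vs Yilmaz: Yilmaz wins 9–2.
Mbeki vs Gupta: 5 to 6, Gupta.
Mbeki vs Ekwueme: Ekwueme, 9–2.
Yilmaz vs Gupta: Yilmaz preferred on 1+2+3 = 6 ballots; Yilmaz wins 6–5.
Yilmaz vs Ekwueme: 6 to 5, Yilmaz.
Gupta vs Ekwueme: Ekwueme, 9–2.
No candidate is winless: Ruiz beats Quinn; Quinn beats Gupta; Mbeki beats Quinn; Yilmaz beats Quinn; Gupta beats Ruiz; Ekwueme beats Ruiz. There is no Condorcet loser.

none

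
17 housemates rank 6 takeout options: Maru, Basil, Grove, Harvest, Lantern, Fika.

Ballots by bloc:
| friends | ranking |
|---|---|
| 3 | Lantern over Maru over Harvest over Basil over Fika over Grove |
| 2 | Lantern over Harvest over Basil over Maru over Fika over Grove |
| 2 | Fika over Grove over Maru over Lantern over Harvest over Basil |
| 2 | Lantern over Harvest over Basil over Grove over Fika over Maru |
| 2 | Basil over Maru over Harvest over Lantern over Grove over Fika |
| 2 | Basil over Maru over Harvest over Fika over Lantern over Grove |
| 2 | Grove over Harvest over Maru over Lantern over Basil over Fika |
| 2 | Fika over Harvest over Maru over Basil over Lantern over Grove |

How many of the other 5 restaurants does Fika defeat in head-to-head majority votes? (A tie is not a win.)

Fika against each rival (17 friends):
Fika vs Maru: Maru, 11–6.
Fika–Basil: Basil 13–4.
Fika vs Grove: Fika is ranked higher on 3+2+2+2+2 = 11 ballots, Grove on 6. Fika wins 11–6.
Fika vs Harvest: Fika is ranked higher on 2+2 = 4 ballots, Harvest on 13. Harvest wins 13–4.
Fika vs Lantern: Fika preferred on 2+2+2 = 6 ballots; Lantern wins 11–6.
Fika beats Grove; loses to Maru, Basil, Harvest, Lantern — 1 pairwise win.

1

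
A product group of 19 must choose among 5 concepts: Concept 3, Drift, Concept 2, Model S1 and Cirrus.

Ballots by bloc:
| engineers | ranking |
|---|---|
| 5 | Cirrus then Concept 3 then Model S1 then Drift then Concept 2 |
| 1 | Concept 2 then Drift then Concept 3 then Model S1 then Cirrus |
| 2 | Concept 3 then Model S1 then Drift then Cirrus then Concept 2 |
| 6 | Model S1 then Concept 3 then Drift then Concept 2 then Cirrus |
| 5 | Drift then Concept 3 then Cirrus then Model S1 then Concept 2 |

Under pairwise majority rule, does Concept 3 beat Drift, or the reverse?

Concept 3

Ballots ranking Concept 3 above Drift: 5 + 2 + 6 = 13.
Ballots ranking Drift above Concept 3: 19 − 13 = 6.
Concept 3 wins the head-to-head 13–6.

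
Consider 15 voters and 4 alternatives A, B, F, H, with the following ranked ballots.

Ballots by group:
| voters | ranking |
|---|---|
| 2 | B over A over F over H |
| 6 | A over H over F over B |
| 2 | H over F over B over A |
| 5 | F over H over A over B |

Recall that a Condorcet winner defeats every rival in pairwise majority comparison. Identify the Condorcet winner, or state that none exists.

A

Head-to-head results (15 voters):
A vs B: 11 to 4, A.
A vs F: A is ranked higher on 2+6 = 8 ballots, F on 7. A wins 8–7.
A vs H: A is ranked higher on 2+6 = 8 ballots, H on 7. A wins 8–7.
B vs F: 2 to 13, F.
B vs H: B is ranked higher on 2 ballots, H on 13. H wins 13–2.
F vs H: F is ranked higher on 2+5 = 7 ballots, H on 8. H wins 8–7.
A wins every pairwise contest, so A is the Condorcet winner.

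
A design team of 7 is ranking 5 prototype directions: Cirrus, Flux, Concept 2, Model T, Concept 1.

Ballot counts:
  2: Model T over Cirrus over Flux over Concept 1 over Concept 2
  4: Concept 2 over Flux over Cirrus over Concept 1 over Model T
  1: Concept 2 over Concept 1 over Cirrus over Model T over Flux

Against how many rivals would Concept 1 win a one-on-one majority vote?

1

Concept 1 against each rival (7 engineers):
Concept 1 vs Cirrus: Concept 1 preferred on 1 ballot; Cirrus wins 6–1.
Concept 1 vs Flux: Concept 1 is ranked higher on 1 ballot, Flux on 6. Flux wins 6–1.
Concept 1 vs Concept 2: 2 to 5, Concept 2.
Concept 1 vs Model T: Concept 1 wins 5–2.
Concept 1 beats Model T; loses to Cirrus, Flux, Concept 2 — 1 pairwise win.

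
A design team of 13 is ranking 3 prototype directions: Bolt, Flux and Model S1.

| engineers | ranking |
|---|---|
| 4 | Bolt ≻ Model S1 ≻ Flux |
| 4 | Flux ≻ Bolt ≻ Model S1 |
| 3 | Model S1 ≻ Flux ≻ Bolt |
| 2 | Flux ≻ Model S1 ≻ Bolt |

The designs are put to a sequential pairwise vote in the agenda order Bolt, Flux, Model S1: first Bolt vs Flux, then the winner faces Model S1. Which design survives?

Model S1

Round 1: Bolt vs Flux — 4–9, Flux advances.
Round 2: Flux vs Model S1 — 6–7, Model S1 advances.
The agenda winner is Model S1.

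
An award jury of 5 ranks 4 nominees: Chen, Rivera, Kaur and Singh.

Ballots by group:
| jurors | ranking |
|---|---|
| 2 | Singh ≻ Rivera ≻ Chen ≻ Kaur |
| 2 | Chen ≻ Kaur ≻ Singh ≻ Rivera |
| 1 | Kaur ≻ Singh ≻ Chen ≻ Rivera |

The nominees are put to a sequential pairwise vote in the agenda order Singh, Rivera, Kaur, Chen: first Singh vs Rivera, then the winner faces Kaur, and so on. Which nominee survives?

Round 1: Singh vs Rivera — 5–0, Singh advances.
Round 2: Singh vs Kaur — 2–3, Kaur advances.
Round 3: Kaur vs Chen — 1–4, Chen advances.
The agenda winner is Chen.

Chen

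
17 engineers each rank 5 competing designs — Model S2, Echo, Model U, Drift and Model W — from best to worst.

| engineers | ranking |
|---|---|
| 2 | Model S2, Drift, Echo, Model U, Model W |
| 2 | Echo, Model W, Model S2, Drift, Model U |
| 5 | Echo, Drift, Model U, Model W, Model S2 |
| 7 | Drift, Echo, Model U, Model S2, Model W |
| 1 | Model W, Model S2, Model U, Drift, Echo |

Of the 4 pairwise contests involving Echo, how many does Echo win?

3

Echo against each rival (17 engineers):
Echo vs Model S2: Echo is ranked higher on 2+5+7 = 14 ballots, Model S2 on 3. Echo wins 14–3.
Echo vs Model U: Echo is ranked higher on 2+2+5+7 = 16 ballots, Model U on 1. Echo wins 16–1.
Echo–Drift: Drift 10–7.
Echo vs Model W: Echo wins 16–1.
Echo beats Model S2, Model U, Model W; loses to Drift — 3 pairwise wins.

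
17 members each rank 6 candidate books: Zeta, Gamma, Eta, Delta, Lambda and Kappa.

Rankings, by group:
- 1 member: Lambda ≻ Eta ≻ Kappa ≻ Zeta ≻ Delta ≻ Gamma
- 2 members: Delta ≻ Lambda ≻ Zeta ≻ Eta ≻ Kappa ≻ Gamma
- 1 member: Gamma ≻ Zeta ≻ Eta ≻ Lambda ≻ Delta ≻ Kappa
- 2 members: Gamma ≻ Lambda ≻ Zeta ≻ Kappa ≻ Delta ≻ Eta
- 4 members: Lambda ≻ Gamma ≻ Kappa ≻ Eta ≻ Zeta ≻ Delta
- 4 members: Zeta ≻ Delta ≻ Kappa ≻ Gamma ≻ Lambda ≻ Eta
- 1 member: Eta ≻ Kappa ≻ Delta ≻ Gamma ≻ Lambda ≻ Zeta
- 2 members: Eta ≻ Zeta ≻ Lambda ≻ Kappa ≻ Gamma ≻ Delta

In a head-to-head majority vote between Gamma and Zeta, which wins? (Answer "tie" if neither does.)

Zeta

Ballots ranking Gamma above Zeta: 1 + 2 + 4 + 1 = 8.
Ballots ranking Zeta above Gamma: 17 − 8 = 9.
Zeta wins the head-to-head 9–8.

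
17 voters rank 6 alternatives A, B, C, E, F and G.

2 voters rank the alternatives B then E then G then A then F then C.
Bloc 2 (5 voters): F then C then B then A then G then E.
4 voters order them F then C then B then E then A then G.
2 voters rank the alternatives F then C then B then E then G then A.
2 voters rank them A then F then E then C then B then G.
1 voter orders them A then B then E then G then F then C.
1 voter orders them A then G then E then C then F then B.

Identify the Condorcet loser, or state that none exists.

Pairwise majorities:
A vs B: B wins 13–4.
A–C: C 11–6.
A vs E: 5+2+1+1 = 9 for A, 8 for E — A by 9–8.
A–F: F 11–6.
A vs G: A, 13–4.
B vs C: B preferred on 2+1 = 3 ballots; C wins 14–3.
B vs E: B is ranked higher on 2+5+4+2+1 = 14 ballots, E on 3. B wins 14–3.
B vs F: 3 to 14, F.
B vs G: B, 16–1.
C vs E: 11 to 6, C.
C vs F: C preferred on 1 ballot; F wins 16–1.
C vs G: C preferred on 5+4+2+2 = 13 ballots; C wins 13–4.
E vs F: E preferred on 2+1+1 = 4 ballots; F wins 13–4.
E–G: E 11–6.
F vs G: 5+4+2+2 = 13 for F, 4 for G — F by 13–4.
G is beaten in every head-to-head and is the Condorcet loser.

G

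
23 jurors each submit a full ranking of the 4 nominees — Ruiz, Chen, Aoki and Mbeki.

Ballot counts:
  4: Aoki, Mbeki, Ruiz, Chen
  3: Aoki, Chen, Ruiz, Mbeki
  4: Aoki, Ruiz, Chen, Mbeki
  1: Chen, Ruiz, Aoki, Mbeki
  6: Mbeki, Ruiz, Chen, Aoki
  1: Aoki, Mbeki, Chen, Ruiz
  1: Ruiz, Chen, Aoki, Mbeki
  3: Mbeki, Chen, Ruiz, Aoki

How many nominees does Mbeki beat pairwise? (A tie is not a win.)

Mbeki against each rival (23 jurors):
Mbeki–Ruiz: Mbeki 14–9.
Mbeki vs Chen: 4+6+1+3 = 14 for Mbeki, 9 for Chen — Mbeki by 14–9.
Mbeki–Aoki: Aoki 14–9.
Mbeki beats Ruiz, Chen; loses to Aoki — 2 pairwise wins.

2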